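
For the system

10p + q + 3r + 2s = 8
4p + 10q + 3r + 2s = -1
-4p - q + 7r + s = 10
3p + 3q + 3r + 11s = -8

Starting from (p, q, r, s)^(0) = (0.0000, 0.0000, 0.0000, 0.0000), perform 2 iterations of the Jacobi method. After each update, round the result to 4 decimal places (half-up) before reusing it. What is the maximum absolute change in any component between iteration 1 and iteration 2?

0.6031

Iteration 1:
  p = (8 - (1)·0.0000 - (3)·0.0000 - (2)·0.0000) / (10) = 0.8000
  q = (-1 - (4)·0.0000 - (3)·0.0000 - (2)·0.0000) / (10) = -0.1000
  r = (10 - (-4)·0.0000 - (-1)·0.0000 - (1)·0.0000) / (7) = 1.4286
  s = (-8 - (3)·0.0000 - (3)·0.0000 - (3)·0.0000) / (11) = -0.7273
Iteration 2:
  p = (8 - (1)·-0.1000 - (3)·1.4286 - (2)·-0.7273) / (10) = 0.5269
  q = (-1 - (4)·0.8000 - (3)·1.4286 - (2)·-0.7273) / (10) = -0.7031
  r = (10 - (-4)·0.8000 - (-1)·-0.1000 - (1)·-0.7273) / (7) = 1.9753
  s = (-8 - (3)·0.8000 - (3)·-0.1000 - (3)·1.4286) / (11) = -1.3078
Change: (-0.2731, -0.6031, 0.5467, -0.5805) → max |·| = 0.6031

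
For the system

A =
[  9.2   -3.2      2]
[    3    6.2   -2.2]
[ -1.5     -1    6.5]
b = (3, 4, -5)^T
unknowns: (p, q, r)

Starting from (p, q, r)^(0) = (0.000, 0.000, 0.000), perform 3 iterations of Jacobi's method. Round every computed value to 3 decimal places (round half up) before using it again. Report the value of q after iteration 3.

Iteration 1:
  p = (3 - (-3.2)·0.000 - (2)·0.000) / (9.2) = 0.326
  q = (4 - (3)·0.000 - (-2.2)·0.000) / (6.2) = 0.645
  r = (-5 - (-1.5)·0.000 - (-1)·0.000) / (6.5) = -0.769
Iteration 2:
  p = (3 - (-3.2)·0.645 - (2)·-0.769) / (9.2) = 0.718
  q = (4 - (3)·0.326 - (-2.2)·-0.769) / (6.2) = 0.215
  r = (-5 - (-1.5)·0.326 - (-1)·0.645) / (6.5) = -0.595
Iteration 3:
  p = (3 - (-3.2)·0.215 - (2)·-0.595) / (9.2) = 0.530
  q = (4 - (3)·0.718 - (-2.2)·-0.595) / (6.2) = 0.087
  r = (-5 - (-1.5)·0.718 - (-1)·0.215) / (6.5) = -0.570

0.087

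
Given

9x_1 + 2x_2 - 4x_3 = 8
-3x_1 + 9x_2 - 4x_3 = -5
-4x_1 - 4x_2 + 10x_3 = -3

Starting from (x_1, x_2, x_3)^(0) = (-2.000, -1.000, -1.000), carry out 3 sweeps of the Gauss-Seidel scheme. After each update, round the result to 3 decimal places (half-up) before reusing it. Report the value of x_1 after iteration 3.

0.935

Iteration 1:
  x_1 = (8 - (2)·-1.000 - (-4)·-1.000) / (9) = 0.667
  x_2 = (-5 - (-3)·0.667 - (-4)·-1.000) / (9) = -0.778
  x_3 = (-3 - (-4)·0.667 - (-4)·-0.778) / (10) = -0.344
Iteration 2:
  x_1 = (8 - (2)·-0.778 - (-4)·-0.344) / (9) = 0.909
  x_2 = (-5 - (-3)·0.909 - (-4)·-0.344) / (9) = -0.405
  x_3 = (-3 - (-4)·0.909 - (-4)·-0.405) / (10) = -0.098
Iteration 3:
  x_1 = (8 - (2)·-0.405 - (-4)·-0.098) / (9) = 0.935
  x_2 = (-5 - (-3)·0.935 - (-4)·-0.098) / (9) = -0.287
  x_3 = (-3 - (-4)·0.935 - (-4)·-0.287) / (10) = -0.041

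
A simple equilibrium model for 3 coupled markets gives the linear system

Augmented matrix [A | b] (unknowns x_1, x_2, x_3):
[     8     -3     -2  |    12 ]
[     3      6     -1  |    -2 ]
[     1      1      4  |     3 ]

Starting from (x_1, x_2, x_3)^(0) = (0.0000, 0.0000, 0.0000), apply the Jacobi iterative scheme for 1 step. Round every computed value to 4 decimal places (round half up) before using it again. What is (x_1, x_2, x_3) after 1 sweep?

Iteration 1:
  x_1 = (12 - (-3)·0.0000 - (-2)·0.0000) / (8) = 1.5000
  x_2 = (-2 - (3)·0.0000 - (-1)·0.0000) / (6) = -0.3333
  x_3 = (3 - (1)·0.0000 - (1)·0.0000) / (4) = 0.7500

(1.5000, -0.3333, 0.7500)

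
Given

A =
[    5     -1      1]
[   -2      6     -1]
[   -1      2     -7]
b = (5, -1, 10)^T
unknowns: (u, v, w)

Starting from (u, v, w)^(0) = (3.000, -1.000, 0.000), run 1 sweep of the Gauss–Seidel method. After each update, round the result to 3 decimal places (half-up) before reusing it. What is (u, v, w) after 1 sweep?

Iteration 1:
  u = (5 - (-1)·-1.000 - (1)·0.000) / (5) = 0.800
  v = (-1 - (-2)·0.800 - (-1)·0.000) / (6) = 0.100
  w = (10 - (-1)·0.800 - (2)·0.100) / (-7) = -1.514

(0.800, 0.100, -1.514)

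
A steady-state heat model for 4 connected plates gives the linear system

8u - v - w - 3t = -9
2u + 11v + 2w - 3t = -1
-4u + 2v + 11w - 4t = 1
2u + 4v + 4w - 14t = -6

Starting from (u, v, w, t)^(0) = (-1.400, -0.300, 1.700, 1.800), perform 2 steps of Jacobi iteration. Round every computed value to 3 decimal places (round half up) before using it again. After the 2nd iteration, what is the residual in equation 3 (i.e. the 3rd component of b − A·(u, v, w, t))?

-1.839

Iteration 1:
  u = (-9 - (-1)·-0.300 - (-1)·1.700 - (-3)·1.800) / (8) = -0.275
  v = (-1 - (2)·-1.400 - (2)·1.700 - (-3)·1.800) / (11) = 0.345
  w = (1 - (-4)·-1.400 - (2)·-0.300 - (-4)·1.800) / (11) = 0.291
  t = (-6 - (2)·-1.400 - (4)·-0.300 - (4)·1.700) / (-14) = 0.629
Iteration 2:
  u = (-9 - (-1)·0.345 - (-1)·0.291 - (-3)·0.629) / (8) = -0.810
  v = (-1 - (2)·-0.275 - (2)·0.291 - (-3)·0.629) / (11) = 0.078
  w = (1 - (-4)·-0.275 - (2)·0.345 - (-4)·0.629) / (11) = 0.157
  t = (-6 - (2)·-0.275 - (4)·0.345 - (4)·0.291) / (-14) = 0.571
Residual b − A·x = (-0.572, 1.161, -1.839, 2.674)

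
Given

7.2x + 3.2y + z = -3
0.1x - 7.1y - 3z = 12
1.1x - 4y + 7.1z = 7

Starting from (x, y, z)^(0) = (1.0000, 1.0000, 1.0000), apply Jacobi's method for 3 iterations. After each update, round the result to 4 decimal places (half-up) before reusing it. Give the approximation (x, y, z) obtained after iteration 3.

(0.6084, -1.6681, -0.3561)

Iteration 1:
  x = (-3 - (3.2)·1.0000 - (1)·1.0000) / (7.2) = -1.0000
  y = (12 - (0.1)·1.0000 - (-3)·1.0000) / (-7.1) = -2.0986
  z = (7 - (1.1)·1.0000 - (-4)·1.0000) / (7.1) = 1.3944
Iteration 2:
  x = (-3 - (3.2)·-2.0986 - (1)·1.3944) / (7.2) = 0.3224
  y = (12 - (0.1)·-1.0000 - (-3)·1.3944) / (-7.1) = -2.2934
  z = (7 - (1.1)·-1.0000 - (-4)·-2.0986) / (7.1) = -0.0415
Iteration 3:
  x = (-3 - (3.2)·-2.2934 - (1)·-0.0415) / (7.2) = 0.6084
  y = (12 - (0.1)·0.3224 - (-3)·-0.0415) / (-7.1) = -1.6681
  z = (7 - (1.1)·0.3224 - (-4)·-2.2934) / (7.1) = -0.3561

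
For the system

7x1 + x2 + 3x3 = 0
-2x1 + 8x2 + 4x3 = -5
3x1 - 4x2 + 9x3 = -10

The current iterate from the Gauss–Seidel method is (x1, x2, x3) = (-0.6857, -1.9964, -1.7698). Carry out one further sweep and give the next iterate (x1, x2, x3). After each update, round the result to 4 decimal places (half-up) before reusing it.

One sweep:
  x1 = (0 - (1)·-1.9964 - (3)·-1.7698) / (7) = 1.0437
  x2 = (-5 - (-2)·1.0437 - (4)·-1.7698) / (8) = 0.5208
  x3 = (-10 - (3)·1.0437 - (-4)·0.5208) / (9) = -1.2275

(1.0437, 0.5208, -1.2275)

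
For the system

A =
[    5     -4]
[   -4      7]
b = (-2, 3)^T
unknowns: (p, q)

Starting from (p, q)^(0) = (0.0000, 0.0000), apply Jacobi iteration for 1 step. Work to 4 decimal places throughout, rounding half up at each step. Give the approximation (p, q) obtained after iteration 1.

(-0.4000, 0.4286)

Iteration 1:
  p = (-2 - (-4)·0.0000) / (5) = -0.4000
  q = (3 - (-4)·0.0000) / (7) = 0.4286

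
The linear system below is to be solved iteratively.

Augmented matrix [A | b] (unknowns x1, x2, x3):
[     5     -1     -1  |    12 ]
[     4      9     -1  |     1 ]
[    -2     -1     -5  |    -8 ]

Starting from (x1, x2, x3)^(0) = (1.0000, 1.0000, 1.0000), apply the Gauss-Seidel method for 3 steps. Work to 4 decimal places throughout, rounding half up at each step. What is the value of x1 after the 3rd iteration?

Iteration 1:
  x1 = (12 - (-1)·1.0000 - (-1)·1.0000) / (5) = 2.8000
  x2 = (1 - (4)·2.8000 - (-1)·1.0000) / (9) = -1.0222
  x3 = (-8 - (-2)·2.8000 - (-1)·-1.0222) / (-5) = 0.6844
Iteration 2:
  x1 = (12 - (-1)·-1.0222 - (-1)·0.6844) / (5) = 2.3324
  x2 = (1 - (4)·2.3324 - (-1)·0.6844) / (9) = -0.8495
  x3 = (-8 - (-2)·2.3324 - (-1)·-0.8495) / (-5) = 0.8369
Iteration 3:
  x1 = (12 - (-1)·-0.8495 - (-1)·0.8369) / (5) = 2.3975
  x2 = (1 - (4)·2.3975 - (-1)·0.8369) / (9) = -0.8615
  x3 = (-8 - (-2)·2.3975 - (-1)·-0.8615) / (-5) = 0.8133

2.3975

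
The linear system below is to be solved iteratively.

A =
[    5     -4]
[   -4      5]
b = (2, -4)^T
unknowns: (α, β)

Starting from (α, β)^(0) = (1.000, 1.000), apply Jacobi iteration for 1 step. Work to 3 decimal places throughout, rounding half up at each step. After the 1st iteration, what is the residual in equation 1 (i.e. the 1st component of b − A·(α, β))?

Iteration 1:
  α = (2 - (-4)·1.000) / (5) = 1.200
  β = (-4 - (-4)·1.000) / (5) = 0.000
Residual b − A·x = (-4.000, 0.800)

-4.000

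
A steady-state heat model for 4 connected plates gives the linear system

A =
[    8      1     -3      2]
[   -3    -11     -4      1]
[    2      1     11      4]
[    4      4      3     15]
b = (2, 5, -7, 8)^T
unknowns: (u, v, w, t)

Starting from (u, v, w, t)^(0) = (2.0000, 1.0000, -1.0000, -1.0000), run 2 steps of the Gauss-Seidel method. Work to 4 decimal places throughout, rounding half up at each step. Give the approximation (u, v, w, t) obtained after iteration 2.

Iteration 1:
  u = (2 - (1)·1.0000 - (-3)·-1.0000 - (2)·-1.0000) / (8) = 0.0000
  v = (5 - (-3)·0.0000 - (-4)·-1.0000 - (1)·-1.0000) / (-11) = -0.1818
  w = (-7 - (2)·0.0000 - (1)·-0.1818 - (4)·-1.0000) / (11) = -0.2562
  t = (8 - (4)·0.0000 - (4)·-0.1818 - (3)·-0.2562) / (15) = 0.6331
Iteration 2:
  u = (2 - (1)·-0.1818 - (-3)·-0.2562 - (2)·0.6331) / (8) = 0.0184
  v = (5 - (-3)·0.0184 - (-4)·-0.2562 - (1)·0.6331) / (-11) = -0.3088
  w = (-7 - (2)·0.0184 - (1)·-0.3088 - (4)·0.6331) / (11) = -0.8419
  t = (8 - (4)·0.0184 - (4)·-0.3088 - (3)·-0.8419) / (15) = 0.7792

(0.0184, -0.3088, -0.8419, 0.7792)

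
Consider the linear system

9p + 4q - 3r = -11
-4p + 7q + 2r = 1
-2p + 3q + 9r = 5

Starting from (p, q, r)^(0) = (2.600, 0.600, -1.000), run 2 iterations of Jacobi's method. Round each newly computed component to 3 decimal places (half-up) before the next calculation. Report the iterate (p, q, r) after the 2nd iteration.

Iteration 1:
  p = (-11 - (4)·0.600 - (-3)·-1.000) / (9) = -1.822
  q = (1 - (-4)·2.600 - (2)·-1.000) / (7) = 1.914
  r = (5 - (-2)·2.600 - (3)·0.600) / (9) = 0.933
Iteration 2:
  p = (-11 - (4)·1.914 - (-3)·0.933) / (9) = -1.762
  q = (1 - (-4)·-1.822 - (2)·0.933) / (7) = -1.165
  r = (5 - (-2)·-1.822 - (3)·1.914) / (9) = -0.487

(-1.762, -1.165, -0.487)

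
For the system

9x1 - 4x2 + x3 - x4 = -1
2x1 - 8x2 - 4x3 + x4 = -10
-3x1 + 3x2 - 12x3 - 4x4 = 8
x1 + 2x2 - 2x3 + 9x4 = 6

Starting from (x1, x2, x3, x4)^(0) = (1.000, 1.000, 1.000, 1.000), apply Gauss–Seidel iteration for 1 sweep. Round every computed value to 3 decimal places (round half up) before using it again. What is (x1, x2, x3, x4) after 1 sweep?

Iteration 1:
  x1 = (-1 - (-4)·1.000 - (1)·1.000 - (-1)·1.000) / (9) = 0.333
  x2 = (-10 - (2)·0.333 - (-4)·1.000 - (1)·1.000) / (-8) = 0.958
  x3 = (8 - (-3)·0.333 - (3)·0.958 - (-4)·1.000) / (-12) = -0.844
  x4 = (6 - (1)·0.333 - (2)·0.958 - (-2)·-0.844) / (9) = 0.229

(0.333, 0.958, -0.844, 0.229)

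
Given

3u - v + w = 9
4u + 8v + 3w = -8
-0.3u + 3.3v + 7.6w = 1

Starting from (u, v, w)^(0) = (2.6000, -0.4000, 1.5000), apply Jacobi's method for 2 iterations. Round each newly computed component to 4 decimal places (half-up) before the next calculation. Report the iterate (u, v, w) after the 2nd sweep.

Iteration 1:
  u = (9 - (-1)·-0.4000 - (1)·1.5000) / (3) = 2.3667
  v = (-8 - (4)·2.6000 - (3)·1.5000) / (8) = -2.8625
  w = (1 - (-0.3)·2.6000 - (3.3)·-0.4000) / (7.6) = 0.4079
Iteration 2:
  u = (9 - (-1)·-2.8625 - (1)·0.4079) / (3) = 1.9099
  v = (-8 - (4)·2.3667 - (3)·0.4079) / (8) = -2.3363
  w = (1 - (-0.3)·2.3667 - (3.3)·-2.8625) / (7.6) = 1.4679

(1.9099, -2.3363, 1.4679)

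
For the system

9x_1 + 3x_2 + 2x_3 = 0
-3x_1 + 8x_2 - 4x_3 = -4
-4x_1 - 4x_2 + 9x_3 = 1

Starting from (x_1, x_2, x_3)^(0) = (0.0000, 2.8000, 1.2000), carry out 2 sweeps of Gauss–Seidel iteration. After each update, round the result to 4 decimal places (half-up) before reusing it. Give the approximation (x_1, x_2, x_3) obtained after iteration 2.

Iteration 1:
  x_1 = (0 - (3)·2.8000 - (2)·1.2000) / (9) = -1.2000
  x_2 = (-4 - (-3)·-1.2000 - (-4)·1.2000) / (8) = -0.3500
  x_3 = (1 - (-4)·-1.2000 - (-4)·-0.3500) / (9) = -0.5778
Iteration 2:
  x_1 = (0 - (3)·-0.3500 - (2)·-0.5778) / (9) = 0.2451
  x_2 = (-4 - (-3)·0.2451 - (-4)·-0.5778) / (8) = -0.6970
  x_3 = (1 - (-4)·0.2451 - (-4)·-0.6970) / (9) = -0.0897

(0.2451, -0.6970, -0.0897)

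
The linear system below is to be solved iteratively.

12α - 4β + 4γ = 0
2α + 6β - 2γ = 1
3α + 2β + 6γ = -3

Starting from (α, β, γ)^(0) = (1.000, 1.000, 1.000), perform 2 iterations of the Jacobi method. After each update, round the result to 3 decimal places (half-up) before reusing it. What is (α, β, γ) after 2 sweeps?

Iteration 1:
  α = (0 - (-4)·1.000 - (4)·1.000) / (12) = 0.000
  β = (1 - (2)·1.000 - (-2)·1.000) / (6) = 0.167
  γ = (-3 - (3)·1.000 - (2)·1.000) / (6) = -1.333
Iteration 2:
  α = (0 - (-4)·0.167 - (4)·-1.333) / (12) = 0.500
  β = (1 - (2)·0.000 - (-2)·-1.333) / (6) = -0.278
  γ = (-3 - (3)·0.000 - (2)·0.167) / (6) = -0.556

(0.500, -0.278, -0.556)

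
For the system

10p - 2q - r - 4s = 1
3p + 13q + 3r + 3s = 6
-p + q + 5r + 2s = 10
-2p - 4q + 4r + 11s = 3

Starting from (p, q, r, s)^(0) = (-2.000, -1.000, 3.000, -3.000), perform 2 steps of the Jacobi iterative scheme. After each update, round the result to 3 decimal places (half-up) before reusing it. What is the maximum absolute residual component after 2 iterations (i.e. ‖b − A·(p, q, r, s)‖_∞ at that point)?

3.249

Iteration 1:
  p = (1 - (-2)·-1.000 - (-1)·3.000 - (-4)·-3.000) / (10) = -1.000
  q = (6 - (3)·-2.000 - (3)·3.000 - (3)·-3.000) / (13) = 0.923
  r = (10 - (-1)·-2.000 - (1)·-1.000 - (2)·-3.000) / (5) = 3.000
  s = (3 - (-2)·-2.000 - (-4)·-1.000 - (4)·3.000) / (11) = -1.545
Iteration 2:
  p = (1 - (-2)·0.923 - (-1)·3.000 - (-4)·-1.545) / (10) = -0.033
  q = (6 - (3)·-1.000 - (3)·3.000 - (3)·-1.545) / (13) = 0.357
  r = (10 - (-1)·-1.000 - (1)·0.923 - (2)·-1.545) / (5) = 2.233
  s = (3 - (-2)·-1.000 - (-4)·0.923 - (4)·3.000) / (11) = -0.664
Residual b − A·x = (1.621, -3.249, -0.227, 2.734); ∞-norm = 3.249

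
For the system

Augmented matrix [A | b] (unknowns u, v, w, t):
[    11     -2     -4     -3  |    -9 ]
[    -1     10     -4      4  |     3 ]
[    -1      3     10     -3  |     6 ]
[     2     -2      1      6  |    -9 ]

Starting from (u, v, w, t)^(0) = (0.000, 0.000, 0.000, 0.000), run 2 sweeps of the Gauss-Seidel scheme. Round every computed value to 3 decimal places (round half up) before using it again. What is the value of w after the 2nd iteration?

-0.127

Iteration 1:
  u = (-9 - (-2)·0.000 - (-4)·0.000 - (-3)·0.000) / (11) = -0.818
  v = (3 - (-1)·-0.818 - (-4)·0.000 - (4)·0.000) / (10) = 0.218
  w = (6 - (-1)·-0.818 - (3)·0.218 - (-3)·0.000) / (10) = 0.453
  t = (-9 - (2)·-0.818 - (-2)·0.218 - (1)·0.453) / (6) = -1.230
Iteration 2:
  u = (-9 - (-2)·0.218 - (-4)·0.453 - (-3)·-1.230) / (11) = -0.949
  v = (3 - (-1)·-0.949 - (-4)·0.453 - (4)·-1.230) / (10) = 0.878
  w = (6 - (-1)·-0.949 - (3)·0.878 - (-3)·-1.230) / (10) = -0.127
  t = (-9 - (2)·-0.949 - (-2)·0.878 - (1)·-0.127) / (6) = -0.870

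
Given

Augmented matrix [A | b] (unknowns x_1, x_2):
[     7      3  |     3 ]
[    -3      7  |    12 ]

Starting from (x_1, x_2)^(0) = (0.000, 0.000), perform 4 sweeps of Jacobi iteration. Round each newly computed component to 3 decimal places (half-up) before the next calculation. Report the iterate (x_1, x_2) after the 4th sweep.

Iteration 1:
  x_1 = (3 - (3)·0.000) / (7) = 0.429
  x_2 = (12 - (-3)·0.000) / (7) = 1.714
Iteration 2:
  x_1 = (3 - (3)·1.714) / (7) = -0.306
  x_2 = (12 - (-3)·0.429) / (7) = 1.898
Iteration 3:
  x_1 = (3 - (3)·1.898) / (7) = -0.385
  x_2 = (12 - (-3)·-0.306) / (7) = 1.583
Iteration 4:
  x_1 = (3 - (3)·1.583) / (7) = -0.250
  x_2 = (12 - (-3)·-0.385) / (7) = 1.549

(-0.250, 1.549)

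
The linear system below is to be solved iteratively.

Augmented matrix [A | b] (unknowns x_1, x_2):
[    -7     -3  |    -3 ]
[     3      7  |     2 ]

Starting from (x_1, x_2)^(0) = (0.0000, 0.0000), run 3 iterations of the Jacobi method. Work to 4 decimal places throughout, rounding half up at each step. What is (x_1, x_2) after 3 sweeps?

(0.3849, 0.1545)

Iteration 1:
  x_1 = (-3 - (-3)·0.0000) / (-7) = 0.4286
  x_2 = (2 - (3)·0.0000) / (7) = 0.2857
Iteration 2:
  x_1 = (-3 - (-3)·0.2857) / (-7) = 0.3061
  x_2 = (2 - (3)·0.4286) / (7) = 0.1020
Iteration 3:
  x_1 = (-3 - (-3)·0.1020) / (-7) = 0.3849
  x_2 = (2 - (3)·0.3061) / (7) = 0.1545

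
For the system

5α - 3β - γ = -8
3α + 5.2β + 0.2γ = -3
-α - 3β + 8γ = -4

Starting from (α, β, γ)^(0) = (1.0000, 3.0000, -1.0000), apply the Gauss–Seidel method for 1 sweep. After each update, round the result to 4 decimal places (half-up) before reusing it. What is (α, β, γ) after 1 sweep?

Iteration 1:
  α = (-8 - (-3)·3.0000 - (-1)·-1.0000) / (5) = 0.0000
  β = (-3 - (3)·0.0000 - (0.2)·-1.0000) / (5.2) = -0.5385
  γ = (-4 - (-1)·0.0000 - (-3)·-0.5385) / (8) = -0.7019

(0.0000, -0.5385, -0.7019)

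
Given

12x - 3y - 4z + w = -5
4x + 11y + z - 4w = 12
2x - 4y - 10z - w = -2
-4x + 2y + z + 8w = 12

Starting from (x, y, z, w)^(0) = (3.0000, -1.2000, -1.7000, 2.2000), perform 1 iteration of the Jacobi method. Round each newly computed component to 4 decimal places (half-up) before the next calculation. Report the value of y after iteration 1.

0.9545

Iteration 1:
  x = (-5 - (-3)·-1.2000 - (-4)·-1.7000 - (1)·2.2000) / (12) = -1.4667
  y = (12 - (4)·3.0000 - (1)·-1.7000 - (-4)·2.2000) / (11) = 0.9545
  z = (-2 - (2)·3.0000 - (-4)·-1.2000 - (-1)·2.2000) / (-10) = 1.0600
  w = (12 - (-4)·3.0000 - (2)·-1.2000 - (1)·-1.7000) / (8) = 3.5125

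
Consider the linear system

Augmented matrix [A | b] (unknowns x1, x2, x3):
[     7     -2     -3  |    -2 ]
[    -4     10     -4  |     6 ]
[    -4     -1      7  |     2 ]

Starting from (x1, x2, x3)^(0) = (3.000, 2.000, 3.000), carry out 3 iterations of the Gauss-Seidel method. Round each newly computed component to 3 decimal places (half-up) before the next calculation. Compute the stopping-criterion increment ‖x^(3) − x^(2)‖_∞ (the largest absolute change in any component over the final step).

Iteration 1:
  x1 = (-2 - (-2)·2.000 - (-3)·3.000) / (7) = 1.571
  x2 = (6 - (-4)·1.571 - (-4)·3.000) / (10) = 2.428
  x3 = (2 - (-4)·1.571 - (-1)·2.428) / (7) = 1.530
Iteration 2:
  x1 = (-2 - (-2)·2.428 - (-3)·1.530) / (7) = 1.064
  x2 = (6 - (-4)·1.064 - (-4)·1.530) / (10) = 1.638
  x3 = (2 - (-4)·1.064 - (-1)·1.638) / (7) = 1.128
Iteration 3:
  x1 = (-2 - (-2)·1.638 - (-3)·1.128) / (7) = 0.666
  x2 = (6 - (-4)·0.666 - (-4)·1.128) / (10) = 1.318
  x3 = (2 - (-4)·0.666 - (-1)·1.318) / (7) = 0.855
Change: (-0.398, -0.320, -0.273) → max |·| = 0.398

0.398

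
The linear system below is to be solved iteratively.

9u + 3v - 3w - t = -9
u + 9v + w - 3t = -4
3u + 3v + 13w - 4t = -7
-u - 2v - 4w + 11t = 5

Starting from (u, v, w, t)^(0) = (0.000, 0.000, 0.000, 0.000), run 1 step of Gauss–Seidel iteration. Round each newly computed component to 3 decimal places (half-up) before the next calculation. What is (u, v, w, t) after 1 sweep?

(-1.000, -0.333, -0.231, 0.219)

Iteration 1:
  u = (-9 - (3)·0.000 - (-3)·0.000 - (-1)·0.000) / (9) = -1.000
  v = (-4 - (1)·-1.000 - (1)·0.000 - (-3)·0.000) / (9) = -0.333
  w = (-7 - (3)·-1.000 - (3)·-0.333 - (-4)·0.000) / (13) = -0.231
  t = (5 - (-1)·-1.000 - (-2)·-0.333 - (-4)·-0.231) / (11) = 0.219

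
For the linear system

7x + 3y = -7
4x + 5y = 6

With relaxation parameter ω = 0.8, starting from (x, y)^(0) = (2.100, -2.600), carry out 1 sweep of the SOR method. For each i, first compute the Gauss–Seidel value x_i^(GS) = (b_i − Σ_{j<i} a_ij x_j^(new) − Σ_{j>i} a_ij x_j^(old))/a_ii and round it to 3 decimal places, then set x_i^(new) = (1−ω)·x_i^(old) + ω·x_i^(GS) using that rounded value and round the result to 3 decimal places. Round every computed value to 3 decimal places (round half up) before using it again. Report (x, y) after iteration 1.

(0.511, 0.113)

Iteration 1:
  x: GS value = (-7 - (3)·-2.600) / (7) = 0.114;  x ← (1−ω)·2.100 + ω·0.114 = 0.511
  y: GS value = (6 - (4)·0.511) / (5) = 0.791;  y ← (1−ω)·-2.600 + ω·0.791 = 0.113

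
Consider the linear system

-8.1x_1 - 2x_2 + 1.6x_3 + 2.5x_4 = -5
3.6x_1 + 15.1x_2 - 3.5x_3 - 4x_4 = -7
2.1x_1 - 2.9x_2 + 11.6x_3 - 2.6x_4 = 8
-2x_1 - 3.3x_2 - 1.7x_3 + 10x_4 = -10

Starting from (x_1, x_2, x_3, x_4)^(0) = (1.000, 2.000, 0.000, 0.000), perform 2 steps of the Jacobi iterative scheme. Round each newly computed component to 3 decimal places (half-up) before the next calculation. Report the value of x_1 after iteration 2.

0.947

Iteration 1:
  x_1 = (-5 - (-2)·2.000 - (1.6)·0.000 - (2.5)·0.000) / (-8.1) = 0.123
  x_2 = (-7 - (3.6)·1.000 - (-3.5)·0.000 - (-4)·0.000) / (15.1) = -0.702
  x_3 = (8 - (2.1)·1.000 - (-2.9)·2.000 - (-2.6)·0.000) / (11.6) = 1.009
  x_4 = (-10 - (-2)·1.000 - (-3.3)·2.000 - (-1.7)·0.000) / (10) = -0.140
Iteration 2:
  x_1 = (-5 - (-2)·-0.702 - (1.6)·1.009 - (2.5)·-0.140) / (-8.1) = 0.947
  x_2 = (-7 - (3.6)·0.123 - (-3.5)·1.009 - (-4)·-0.140) / (15.1) = -0.296
  x_3 = (8 - (2.1)·0.123 - (-2.9)·-0.702 - (-2.6)·-0.140) / (11.6) = 0.461
  x_4 = (-10 - (-2)·0.123 - (-3.3)·-0.702 - (-1.7)·1.009) / (10) = -1.036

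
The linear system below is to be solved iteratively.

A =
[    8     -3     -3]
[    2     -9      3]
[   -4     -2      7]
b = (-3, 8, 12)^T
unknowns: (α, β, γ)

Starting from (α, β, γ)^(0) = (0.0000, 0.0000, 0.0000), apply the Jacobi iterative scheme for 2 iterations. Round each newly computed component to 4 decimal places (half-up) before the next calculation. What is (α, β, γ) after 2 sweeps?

(-0.0655, -0.4008, 1.2460)

Iteration 1:
  α = (-3 - (-3)·0.0000 - (-3)·0.0000) / (8) = -0.3750
  β = (8 - (2)·0.0000 - (3)·0.0000) / (-9) = -0.8889
  γ = (12 - (-4)·0.0000 - (-2)·0.0000) / (7) = 1.7143
Iteration 2:
  α = (-3 - (-3)·-0.8889 - (-3)·1.7143) / (8) = -0.0655
  β = (8 - (2)·-0.3750 - (3)·1.7143) / (-9) = -0.4008
  γ = (12 - (-4)·-0.3750 - (-2)·-0.8889) / (7) = 1.2460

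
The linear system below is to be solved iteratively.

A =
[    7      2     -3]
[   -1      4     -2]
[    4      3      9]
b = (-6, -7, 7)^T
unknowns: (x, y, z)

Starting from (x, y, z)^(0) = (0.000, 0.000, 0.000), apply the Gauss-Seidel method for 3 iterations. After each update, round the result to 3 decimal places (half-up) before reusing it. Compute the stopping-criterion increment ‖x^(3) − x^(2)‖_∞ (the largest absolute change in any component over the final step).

0.787

Iteration 1:
  x = (-6 - (2)·0.000 - (-3)·0.000) / (7) = -0.857
  y = (-7 - (-1)·-0.857 - (-2)·0.000) / (4) = -1.964
  z = (7 - (4)·-0.857 - (3)·-1.964) / (9) = 1.813
Iteration 2:
  x = (-6 - (2)·-1.964 - (-3)·1.813) / (7) = 0.481
  y = (-7 - (-1)·0.481 - (-2)·1.813) / (4) = -0.723
  z = (7 - (4)·0.481 - (3)·-0.723) / (9) = 0.805
Iteration 3:
  x = (-6 - (2)·-0.723 - (-3)·0.805) / (7) = -0.306
  y = (-7 - (-1)·-0.306 - (-2)·0.805) / (4) = -1.424
  z = (7 - (4)·-0.306 - (3)·-1.424) / (9) = 1.388
Change: (-0.787, -0.701, 0.583) → max |·| = 0.787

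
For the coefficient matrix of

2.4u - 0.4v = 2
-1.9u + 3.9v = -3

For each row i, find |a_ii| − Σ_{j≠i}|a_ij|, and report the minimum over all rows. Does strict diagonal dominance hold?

2

row 1: |2.4| − (0.4) = 2
row 2: |3.9| − (1.9) = 2
minimum over rows = 2 → strictly diagonally dominant (convergence guaranteed)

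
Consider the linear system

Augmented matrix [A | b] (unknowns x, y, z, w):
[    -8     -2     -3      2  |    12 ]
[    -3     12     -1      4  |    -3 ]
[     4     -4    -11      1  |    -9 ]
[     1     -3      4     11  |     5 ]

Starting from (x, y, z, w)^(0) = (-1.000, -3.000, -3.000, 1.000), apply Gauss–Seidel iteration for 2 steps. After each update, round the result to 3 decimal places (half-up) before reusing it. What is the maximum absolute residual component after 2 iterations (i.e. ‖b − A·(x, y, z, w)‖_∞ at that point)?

4.338

Iteration 1:
  x = (12 - (-2)·-3.000 - (-3)·-3.000 - (2)·1.000) / (-8) = 0.625
  y = (-3 - (-3)·0.625 - (-1)·-3.000 - (4)·1.000) / (12) = -0.677
  z = (-9 - (4)·0.625 - (-4)·-0.677 - (1)·1.000) / (-11) = 1.383
  w = (5 - (1)·0.625 - (-3)·-0.677 - (4)·1.383) / (11) = -0.290
Iteration 2:
  x = (12 - (-2)·-0.677 - (-3)·1.383 - (2)·-0.290) / (-8) = -1.922
  y = (-3 - (-3)·-1.922 - (-1)·1.383 - (4)·-0.290) / (12) = -0.519
  z = (-9 - (4)·-1.922 - (-4)·-0.519 - (1)·-0.290) / (-11) = 0.282
  w = (5 - (1)·-1.922 - (-3)·-0.519 - (4)·0.282) / (11) = 0.385
Residual b − A·x = (-4.338, -3.796, -0.671, 0.002); ∞-norm = 4.338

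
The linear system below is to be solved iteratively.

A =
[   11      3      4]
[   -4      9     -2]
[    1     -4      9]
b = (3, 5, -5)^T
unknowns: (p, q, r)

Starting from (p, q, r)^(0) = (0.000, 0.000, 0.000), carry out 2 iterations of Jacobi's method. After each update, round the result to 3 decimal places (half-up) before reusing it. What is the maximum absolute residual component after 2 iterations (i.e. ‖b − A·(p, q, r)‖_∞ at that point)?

Iteration 1:
  p = (3 - (3)·0.000 - (4)·0.000) / (11) = 0.273
  q = (5 - (-4)·0.000 - (-2)·0.000) / (9) = 0.556
  r = (-5 - (1)·0.000 - (-4)·0.000) / (9) = -0.556
Iteration 2:
  p = (3 - (3)·0.556 - (4)·-0.556) / (11) = 0.323
  q = (5 - (-4)·0.273 - (-2)·-0.556) / (9) = 0.553
  r = (-5 - (1)·0.273 - (-4)·0.556) / (9) = -0.339
Residual b − A·x = (-0.856, 0.637, -0.060); ∞-norm = 0.856

0.856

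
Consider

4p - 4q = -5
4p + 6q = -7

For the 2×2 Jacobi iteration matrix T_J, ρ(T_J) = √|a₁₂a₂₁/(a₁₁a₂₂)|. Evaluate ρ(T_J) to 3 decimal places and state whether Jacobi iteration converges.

0.816

a₁₂a₂₁/(a₁₁a₂₂) = (-4)·(4) / ((4)·(6)) = -0.666667
ρ = √|-0.666667| = √0.666667 = 0.816
ρ < 1, so Jacobi converges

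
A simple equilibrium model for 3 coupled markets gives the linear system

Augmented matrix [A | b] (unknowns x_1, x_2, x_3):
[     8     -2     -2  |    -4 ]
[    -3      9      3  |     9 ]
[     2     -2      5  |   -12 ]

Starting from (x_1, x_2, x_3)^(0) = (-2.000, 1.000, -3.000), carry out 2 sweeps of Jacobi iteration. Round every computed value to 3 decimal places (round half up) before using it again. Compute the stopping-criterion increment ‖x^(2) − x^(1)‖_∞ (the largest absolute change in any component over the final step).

0.533

Iteration 1:
  x_1 = (-4 - (-2)·1.000 - (-2)·-3.000) / (8) = -1.000
  x_2 = (9 - (-3)·-2.000 - (3)·-3.000) / (9) = 1.333
  x_3 = (-12 - (2)·-2.000 - (-2)·1.000) / (5) = -1.200
Iteration 2:
  x_1 = (-4 - (-2)·1.333 - (-2)·-1.200) / (8) = -0.467
  x_2 = (9 - (-3)·-1.000 - (3)·-1.200) / (9) = 1.067
  x_3 = (-12 - (2)·-1.000 - (-2)·1.333) / (5) = -1.467
Change: (0.533, -0.266, -0.267) → max |·| = 0.533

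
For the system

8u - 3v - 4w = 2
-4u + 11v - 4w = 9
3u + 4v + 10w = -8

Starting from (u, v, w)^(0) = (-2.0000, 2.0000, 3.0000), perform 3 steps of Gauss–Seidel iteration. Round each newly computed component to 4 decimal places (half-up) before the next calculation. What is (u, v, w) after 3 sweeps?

Iteration 1:
  u = (2 - (-3)·2.0000 - (-4)·3.0000) / (8) = 2.5000
  v = (9 - (-4)·2.5000 - (-4)·3.0000) / (11) = 2.8182
  w = (-8 - (3)·2.5000 - (4)·2.8182) / (10) = -2.6773
Iteration 2:
  u = (2 - (-3)·2.8182 - (-4)·-2.6773) / (8) = -0.0318
  v = (9 - (-4)·-0.0318 - (-4)·-2.6773) / (11) = -0.1669
  w = (-8 - (3)·-0.0318 - (4)·-0.1669) / (10) = -0.7237
Iteration 3:
  u = (2 - (-3)·-0.1669 - (-4)·-0.7237) / (8) = -0.1744
  v = (9 - (-4)·-0.1744 - (-4)·-0.7237) / (11) = 0.4916
  w = (-8 - (3)·-0.1744 - (4)·0.4916) / (10) = -0.9443

(-0.1744, 0.4916, -0.9443)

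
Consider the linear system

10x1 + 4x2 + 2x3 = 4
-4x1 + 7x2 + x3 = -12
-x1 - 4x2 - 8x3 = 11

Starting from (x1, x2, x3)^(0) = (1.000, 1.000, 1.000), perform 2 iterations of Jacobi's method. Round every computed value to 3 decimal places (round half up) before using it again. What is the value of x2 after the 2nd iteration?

-1.543

Iteration 1:
  x1 = (4 - (4)·1.000 - (2)·1.000) / (10) = -0.200
  x2 = (-12 - (-4)·1.000 - (1)·1.000) / (7) = -1.286
  x3 = (11 - (-1)·1.000 - (-4)·1.000) / (-8) = -2.000
Iteration 2:
  x1 = (4 - (4)·-1.286 - (2)·-2.000) / (10) = 1.314
  x2 = (-12 - (-4)·-0.200 - (1)·-2.000) / (7) = -1.543
  x3 = (11 - (-1)·-0.200 - (-4)·-1.286) / (-8) = -0.707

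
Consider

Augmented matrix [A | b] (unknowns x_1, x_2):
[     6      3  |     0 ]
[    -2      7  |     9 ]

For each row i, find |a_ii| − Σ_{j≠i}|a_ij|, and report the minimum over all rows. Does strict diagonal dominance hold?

row 1: |6| − (3) = 3
row 2: |7| − (2) = 5
minimum over rows = 3 → strictly diagonally dominant (convergence guaranteed)

3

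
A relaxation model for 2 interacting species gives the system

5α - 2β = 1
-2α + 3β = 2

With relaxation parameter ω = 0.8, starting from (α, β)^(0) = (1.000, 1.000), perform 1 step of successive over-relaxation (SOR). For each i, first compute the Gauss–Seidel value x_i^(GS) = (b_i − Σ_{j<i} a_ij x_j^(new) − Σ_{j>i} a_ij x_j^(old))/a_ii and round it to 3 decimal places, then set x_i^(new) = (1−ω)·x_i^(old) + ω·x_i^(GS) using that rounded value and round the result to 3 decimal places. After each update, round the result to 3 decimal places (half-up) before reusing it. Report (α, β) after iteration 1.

Iteration 1:
  α: GS value = (1 - (-2)·1.000) / (5) = 0.600;  α ← (1−ω)·1.000 + ω·0.600 = 0.680
  β: GS value = (2 - (-2)·0.680) / (3) = 1.120;  β ← (1−ω)·1.000 + ω·1.120 = 1.096

(0.680, 1.096)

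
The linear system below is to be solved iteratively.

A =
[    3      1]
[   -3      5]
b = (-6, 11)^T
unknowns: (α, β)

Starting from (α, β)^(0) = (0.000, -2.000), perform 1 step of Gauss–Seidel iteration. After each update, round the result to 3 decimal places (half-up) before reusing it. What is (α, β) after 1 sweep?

(-1.333, 1.400)

Iteration 1:
  α = (-6 - (1)·-2.000) / (3) = -1.333
  β = (11 - (-3)·-1.333) / (5) = 1.400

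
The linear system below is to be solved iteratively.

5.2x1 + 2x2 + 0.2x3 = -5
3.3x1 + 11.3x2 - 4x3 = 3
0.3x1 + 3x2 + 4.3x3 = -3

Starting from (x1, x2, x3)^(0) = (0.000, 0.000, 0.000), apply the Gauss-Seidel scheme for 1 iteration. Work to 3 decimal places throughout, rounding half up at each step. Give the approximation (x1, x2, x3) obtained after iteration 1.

(-0.962, 0.546, -1.011)

Iteration 1:
  x1 = (-5 - (2)·0.000 - (0.2)·0.000) / (5.2) = -0.962
  x2 = (3 - (3.3)·-0.962 - (-4)·0.000) / (11.3) = 0.546
  x3 = (-3 - (0.3)·-0.962 - (3)·0.546) / (4.3) = -1.011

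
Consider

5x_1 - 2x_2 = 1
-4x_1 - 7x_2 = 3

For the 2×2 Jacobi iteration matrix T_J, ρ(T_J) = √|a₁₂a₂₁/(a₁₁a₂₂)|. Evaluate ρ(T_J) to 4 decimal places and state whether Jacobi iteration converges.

a₁₂a₂₁/(a₁₁a₂₂) = (-2)·(-4) / ((5)·(-7)) = -0.228571
ρ = √|-0.228571| = √0.228571 = 0.4781
ρ < 1, so Jacobi converges

0.4781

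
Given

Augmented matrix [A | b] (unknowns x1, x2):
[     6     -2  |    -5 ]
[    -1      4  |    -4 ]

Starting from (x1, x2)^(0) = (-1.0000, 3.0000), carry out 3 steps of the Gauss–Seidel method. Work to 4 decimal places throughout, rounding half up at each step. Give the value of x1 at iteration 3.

Iteration 1:
  x1 = (-5 - (-2)·3.0000) / (6) = 0.1667
  x2 = (-4 - (-1)·0.1667) / (4) = -0.9583
Iteration 2:
  x1 = (-5 - (-2)·-0.9583) / (6) = -1.1528
  x2 = (-4 - (-1)·-1.1528) / (4) = -1.2882
Iteration 3:
  x1 = (-5 - (-2)·-1.2882) / (6) = -1.2627
  x2 = (-4 - (-1)·-1.2627) / (4) = -1.3157

-1.2627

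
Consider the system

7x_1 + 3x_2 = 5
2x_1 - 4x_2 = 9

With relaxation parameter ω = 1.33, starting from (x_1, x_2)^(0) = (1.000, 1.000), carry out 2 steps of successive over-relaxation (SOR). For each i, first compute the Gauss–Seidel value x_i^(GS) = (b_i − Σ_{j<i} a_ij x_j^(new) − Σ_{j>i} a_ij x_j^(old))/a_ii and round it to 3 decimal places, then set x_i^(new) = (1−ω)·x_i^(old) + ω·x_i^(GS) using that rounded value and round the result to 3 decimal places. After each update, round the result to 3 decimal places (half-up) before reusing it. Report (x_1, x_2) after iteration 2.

Iteration 1:
  x_1: GS value = (5 - (3)·1.000) / (7) = 0.286;  x_1 ← (1−ω)·1.000 + ω·0.286 = 0.050
  x_2: GS value = (9 - (2)·0.050) / (-4) = -2.225;  x_2 ← (1−ω)·1.000 + ω·-2.225 = -3.289
Iteration 2:
  x_1: GS value = (5 - (3)·-3.289) / (7) = 2.124;  x_1 ← (1−ω)·0.050 + ω·2.124 = 2.808
  x_2: GS value = (9 - (2)·2.808) / (-4) = -0.846;  x_2 ← (1−ω)·-3.289 + ω·-0.846 = -0.040

(2.808, -0.040)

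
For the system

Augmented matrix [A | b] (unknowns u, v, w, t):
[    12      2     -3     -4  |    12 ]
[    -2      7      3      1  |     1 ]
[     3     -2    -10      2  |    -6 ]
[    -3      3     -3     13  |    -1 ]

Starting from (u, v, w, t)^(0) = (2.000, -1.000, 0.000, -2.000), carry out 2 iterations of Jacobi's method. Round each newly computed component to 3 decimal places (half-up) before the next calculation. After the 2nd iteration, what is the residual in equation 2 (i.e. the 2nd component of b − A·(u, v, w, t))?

3.136

Iteration 1:
  u = (12 - (2)·-1.000 - (-3)·0.000 - (-4)·-2.000) / (12) = 0.500
  v = (1 - (-2)·2.000 - (3)·0.000 - (1)·-2.000) / (7) = 1.000
  w = (-6 - (3)·2.000 - (-2)·-1.000 - (2)·-2.000) / (-10) = 1.000
  t = (-1 - (-3)·2.000 - (3)·-1.000 - (-3)·0.000) / (13) = 0.615
Iteration 2:
  u = (12 - (2)·1.000 - (-3)·1.000 - (-4)·0.615) / (12) = 1.288
  v = (1 - (-2)·0.500 - (3)·1.000 - (1)·0.615) / (7) = -0.231
  w = (-6 - (3)·0.500 - (-2)·1.000 - (2)·0.615) / (-10) = 0.673
  t = (-1 - (-3)·0.500 - (3)·1.000 - (-3)·1.000) / (13) = 0.038
Residual b − A·x = (-0.823, 3.136, -3.672, 5.082)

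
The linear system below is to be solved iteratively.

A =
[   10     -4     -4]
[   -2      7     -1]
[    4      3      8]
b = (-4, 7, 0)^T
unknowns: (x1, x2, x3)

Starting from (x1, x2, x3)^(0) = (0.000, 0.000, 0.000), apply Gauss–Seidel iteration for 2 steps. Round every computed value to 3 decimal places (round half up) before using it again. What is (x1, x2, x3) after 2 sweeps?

Iteration 1:
  x1 = (-4 - (-4)·0.000 - (-4)·0.000) / (10) = -0.400
  x2 = (7 - (-2)·-0.400 - (-1)·0.000) / (7) = 0.886
  x3 = (0 - (4)·-0.400 - (3)·0.886) / (8) = -0.132
Iteration 2:
  x1 = (-4 - (-4)·0.886 - (-4)·-0.132) / (10) = -0.098
  x2 = (7 - (-2)·-0.098 - (-1)·-0.132) / (7) = 0.953
  x3 = (0 - (4)·-0.098 - (3)·0.953) / (8) = -0.308

(-0.098, 0.953, -0.308)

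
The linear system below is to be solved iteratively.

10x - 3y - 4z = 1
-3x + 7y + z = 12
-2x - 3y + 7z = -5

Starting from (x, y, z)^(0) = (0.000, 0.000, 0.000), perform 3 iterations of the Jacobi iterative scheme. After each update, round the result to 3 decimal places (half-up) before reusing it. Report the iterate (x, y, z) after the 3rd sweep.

Iteration 1:
  x = (1 - (-3)·0.000 - (-4)·0.000) / (10) = 0.100
  y = (12 - (-3)·0.000 - (1)·0.000) / (7) = 1.714
  z = (-5 - (-2)·0.000 - (-3)·0.000) / (7) = -0.714
Iteration 2:
  x = (1 - (-3)·1.714 - (-4)·-0.714) / (10) = 0.329
  y = (12 - (-3)·0.100 - (1)·-0.714) / (7) = 1.859
  z = (-5 - (-2)·0.100 - (-3)·1.714) / (7) = 0.049
Iteration 3:
  x = (1 - (-3)·1.859 - (-4)·0.049) / (10) = 0.677
  y = (12 - (-3)·0.329 - (1)·0.049) / (7) = 1.848
  z = (-5 - (-2)·0.329 - (-3)·1.859) / (7) = 0.176

(0.677, 1.848, 0.176)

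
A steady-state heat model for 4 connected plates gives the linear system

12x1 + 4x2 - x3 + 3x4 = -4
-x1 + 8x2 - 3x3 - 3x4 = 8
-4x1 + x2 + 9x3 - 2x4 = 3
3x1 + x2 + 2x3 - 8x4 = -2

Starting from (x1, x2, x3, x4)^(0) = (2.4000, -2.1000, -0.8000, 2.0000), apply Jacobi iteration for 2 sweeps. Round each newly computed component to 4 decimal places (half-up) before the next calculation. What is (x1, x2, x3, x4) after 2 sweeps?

Iteration 1:
  x1 = (-4 - (4)·-2.1000 - (-1)·-0.8000 - (3)·2.0000) / (12) = -0.2000
  x2 = (8 - (-1)·2.4000 - (-3)·-0.8000 - (-3)·2.0000) / (8) = 1.7500
  x3 = (3 - (-4)·2.4000 - (1)·-2.1000 - (-2)·2.0000) / (9) = 2.0778
  x4 = (-2 - (3)·2.4000 - (1)·-2.1000 - (2)·-0.8000) / (-8) = 0.6875
Iteration 2:
  x1 = (-4 - (4)·1.7500 - (-1)·2.0778 - (3)·0.6875) / (12) = -0.9154
  x2 = (8 - (-1)·-0.2000 - (-3)·2.0778 - (-3)·0.6875) / (8) = 2.0120
  x3 = (3 - (-4)·-0.2000 - (1)·1.7500 - (-2)·0.6875) / (9) = 0.2028
  x4 = (-2 - (3)·-0.2000 - (1)·1.7500 - (2)·2.0778) / (-8) = 0.9132

(-0.9154, 2.0120, 0.2028, 0.9132)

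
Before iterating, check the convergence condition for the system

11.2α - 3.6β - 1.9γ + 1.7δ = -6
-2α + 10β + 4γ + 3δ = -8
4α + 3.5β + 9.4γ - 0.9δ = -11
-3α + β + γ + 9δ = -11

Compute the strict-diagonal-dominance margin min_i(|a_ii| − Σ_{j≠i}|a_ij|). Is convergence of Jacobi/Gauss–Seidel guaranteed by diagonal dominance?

1

row 1: |11.2| − (3.6+1.9+1.7) = 4
row 2: |10| − (2+4+3) = 1
row 3: |9.4| − (4+3.5+0.9) = 1
row 4: |9| − (3+1+1) = 4
minimum over rows = 1 → strictly diagonally dominant (convergence guaranteed)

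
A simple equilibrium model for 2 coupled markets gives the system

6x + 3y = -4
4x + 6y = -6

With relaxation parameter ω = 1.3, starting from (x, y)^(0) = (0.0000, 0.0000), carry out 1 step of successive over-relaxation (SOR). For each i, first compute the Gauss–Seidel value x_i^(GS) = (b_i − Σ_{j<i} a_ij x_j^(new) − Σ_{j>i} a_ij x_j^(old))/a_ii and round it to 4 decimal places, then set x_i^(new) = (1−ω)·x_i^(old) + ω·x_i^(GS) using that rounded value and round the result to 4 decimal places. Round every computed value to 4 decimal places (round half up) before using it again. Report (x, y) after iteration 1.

Iteration 1:
  x: GS value = (-4 - (3)·0.0000) / (6) = -0.6667;  x ← (1−ω)·0.0000 + ω·-0.6667 = -0.8667
  y: GS value = (-6 - (4)·-0.8667) / (6) = -0.4222;  y ← (1−ω)·0.0000 + ω·-0.4222 = -0.5489

(-0.8667, -0.5489)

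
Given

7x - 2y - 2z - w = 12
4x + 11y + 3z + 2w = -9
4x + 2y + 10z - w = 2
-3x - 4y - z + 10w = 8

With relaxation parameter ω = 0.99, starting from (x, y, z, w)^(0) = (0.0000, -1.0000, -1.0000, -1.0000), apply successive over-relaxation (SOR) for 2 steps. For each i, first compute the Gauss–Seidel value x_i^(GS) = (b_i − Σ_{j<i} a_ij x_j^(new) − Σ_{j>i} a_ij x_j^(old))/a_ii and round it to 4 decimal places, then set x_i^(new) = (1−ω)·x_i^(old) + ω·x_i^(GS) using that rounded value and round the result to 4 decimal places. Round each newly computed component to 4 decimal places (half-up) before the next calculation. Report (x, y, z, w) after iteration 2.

Iteration 1:
  x: GS value = (12 - (-2)·-1.0000 - (-2)·-1.0000 - (-1)·-1.0000) / (7) = 1.0000;  x ← (1−ω)·0.0000 + ω·1.0000 = 0.9900
  y: GS value = (-9 - (4)·0.9900 - (3)·-1.0000 - (2)·-1.0000) / (11) = -0.7236;  y ← (1−ω)·-1.0000 + ω·-0.7236 = -0.7264
  z: GS value = (2 - (4)·0.9900 - (2)·-0.7264 - (-1)·-1.0000) / (10) = -0.1507;  z ← (1−ω)·-1.0000 + ω·-0.1507 = -0.1592
  w: GS value = (8 - (-3)·0.9900 - (-4)·-0.7264 - (-1)·-0.1592) / (10) = 0.7905;  w ← (1−ω)·-1.0000 + ω·0.7905 = 0.7726
Iteration 2:
  x: GS value = (12 - (-2)·-0.7264 - (-2)·-0.1592 - (-1)·0.7726) / (7) = 1.5716;  x ← (1−ω)·0.9900 + ω·1.5716 = 1.5658
  y: GS value = (-9 - (4)·1.5658 - (3)·-0.1592 - (2)·0.7726) / (11) = -1.4846;  y ← (1−ω)·-0.7264 + ω·-1.4846 = -1.4770
  z: GS value = (2 - (4)·1.5658 - (2)·-1.4770 - (-1)·0.7726) / (10) = -0.0537;  z ← (1−ω)·-0.1592 + ω·-0.0537 = -0.0548
  w: GS value = (8 - (-3)·1.5658 - (-4)·-1.4770 - (-1)·-0.0548) / (10) = 0.6735;  w ← (1−ω)·0.7726 + ω·0.6735 = 0.6745

(1.5658, -1.4770, -0.0548, 0.6745)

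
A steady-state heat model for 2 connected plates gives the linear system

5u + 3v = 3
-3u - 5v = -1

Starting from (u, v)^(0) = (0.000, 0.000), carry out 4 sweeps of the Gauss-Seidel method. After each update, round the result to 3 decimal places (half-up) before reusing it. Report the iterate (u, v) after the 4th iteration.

(0.743, -0.246)

Iteration 1:
  u = (3 - (3)·0.000) / (5) = 0.600
  v = (-1 - (-3)·0.600) / (-5) = -0.160
Iteration 2:
  u = (3 - (3)·-0.160) / (5) = 0.696
  v = (-1 - (-3)·0.696) / (-5) = -0.218
Iteration 3:
  u = (3 - (3)·-0.218) / (5) = 0.731
  v = (-1 - (-3)·0.731) / (-5) = -0.239
Iteration 4:
  u = (3 - (3)·-0.239) / (5) = 0.743
  v = (-1 - (-3)·0.743) / (-5) = -0.246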